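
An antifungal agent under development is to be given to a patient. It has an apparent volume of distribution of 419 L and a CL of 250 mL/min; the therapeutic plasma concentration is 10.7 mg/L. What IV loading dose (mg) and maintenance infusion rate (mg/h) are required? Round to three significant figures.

LD = Vd · C_target = 419.0 × 10.7 = 4483 mg
Convert clearance: 250 mL/min × 60 min/h ÷ 1000 mL/L = 15.00 L/h
Infusion rate = 15.00 L/h × 10.7 mg/L = 160.5 mg/h

(a) 4480 mg; (b) 161 mg/h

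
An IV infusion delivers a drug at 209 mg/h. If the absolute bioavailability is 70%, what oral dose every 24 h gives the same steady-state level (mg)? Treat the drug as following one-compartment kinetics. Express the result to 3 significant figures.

To maintain the same Css, the systemic dosing rate must be unchanged: F·D/τ = infusion rate.
D = rate × τ / F = 209 × 24 / 0.7 = 7166 mg

7170 mg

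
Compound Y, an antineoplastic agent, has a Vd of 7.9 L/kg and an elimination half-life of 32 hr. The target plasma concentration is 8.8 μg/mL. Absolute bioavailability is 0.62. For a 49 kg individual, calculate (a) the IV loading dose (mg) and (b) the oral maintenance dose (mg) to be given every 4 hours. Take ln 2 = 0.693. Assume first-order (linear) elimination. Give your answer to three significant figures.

Vd = 7.9 L/kg × 49 kg = 387.1 L
LD = Vd × C = 387.1 × 8.8 = 3406 mg
CL = 0.693 × Vd / t½ = 0.693 × 387.1 / 32 = 8.383 L/h
D = CL × Css × τ / F = 8.383 × 8.8 × 4 / 0.62 = 475.9 mg

(a) 3410 mg; (b) 476 mg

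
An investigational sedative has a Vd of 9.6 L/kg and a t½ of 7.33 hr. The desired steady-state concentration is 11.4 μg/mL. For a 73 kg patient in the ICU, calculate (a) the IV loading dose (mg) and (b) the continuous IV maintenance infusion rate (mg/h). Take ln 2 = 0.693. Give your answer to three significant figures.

Vd = 9.6 L/kg × 73 kg = 700.8 L
LD = Vd × C = 700.8 × 11.4 = 7989 mg
CL = 0.693 × Vd / t½ = 0.693 × 700.8 / 7.33 = 66.26 L/h
Infusion rate = CL × Css = 66.26 × 11.4 = 755.4 mg/h

(a) 7990 mg; (b) 755 mg/h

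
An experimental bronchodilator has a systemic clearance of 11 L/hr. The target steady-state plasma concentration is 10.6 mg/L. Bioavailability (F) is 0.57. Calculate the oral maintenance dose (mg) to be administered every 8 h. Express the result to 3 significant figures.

1640 mg

At steady state, dose per interval replaces the amount cleared in that interval: F·D/τ = CL·Css.
D = CL × Css × τ / F = 11.00 × 10.6 × 8 / 0.57 = 1636 mg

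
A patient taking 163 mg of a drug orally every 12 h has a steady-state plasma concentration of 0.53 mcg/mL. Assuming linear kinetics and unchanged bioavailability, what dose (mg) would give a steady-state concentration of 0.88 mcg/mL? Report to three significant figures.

For first-order elimination, Css ∝ F·D/(CL·τ); F and CL are unchanged, so Css ∝ D/τ.
D₂ = D₁ × (Css,target / Css,current) = 163 × 0.88/0.53 = 270.6 mg

271 mg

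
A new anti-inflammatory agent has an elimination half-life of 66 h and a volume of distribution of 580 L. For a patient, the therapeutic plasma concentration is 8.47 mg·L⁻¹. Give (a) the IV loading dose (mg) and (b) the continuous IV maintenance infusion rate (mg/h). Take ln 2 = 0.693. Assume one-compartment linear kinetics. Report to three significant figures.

(a) 4910 mg; (b) 51.6 mg/h

LD = Vd × C = 580.0 × 8.47 = 4913 mg
CL = 0.693 × Vd / t½ = 0.693 × 580.0 / 66 = 6.090 L/h
Infusion rate = CL × Css = 6.090 × 8.47 = 51.58 mg/h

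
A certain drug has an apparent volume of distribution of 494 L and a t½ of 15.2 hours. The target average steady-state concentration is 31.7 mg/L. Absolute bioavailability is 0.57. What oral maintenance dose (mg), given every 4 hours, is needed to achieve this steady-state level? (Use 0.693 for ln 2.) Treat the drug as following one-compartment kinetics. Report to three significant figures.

5010 mg

CL = 0.693 × Vd / t½ = 0.693 × 494.0 / 15.2 = 22.52 L/h
D = CL × Css × τ / F = 22.52 × 31.7 × 4 / 0.57 = 5010 mg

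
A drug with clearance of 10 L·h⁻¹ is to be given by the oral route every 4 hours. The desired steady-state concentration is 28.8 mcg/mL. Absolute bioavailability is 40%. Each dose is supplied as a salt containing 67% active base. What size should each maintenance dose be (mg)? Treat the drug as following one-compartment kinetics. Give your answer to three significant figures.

D = CL × Css × τ / F / S = 10.00 × 28.8 × 4 / 0.4 / 0.67 = 4299 mg

4300 mg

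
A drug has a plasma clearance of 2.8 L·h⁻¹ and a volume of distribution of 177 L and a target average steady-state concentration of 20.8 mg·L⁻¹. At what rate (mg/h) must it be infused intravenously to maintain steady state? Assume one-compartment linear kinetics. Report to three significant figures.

58.2 mg/h

Infusion rate = CL · Css = 2.800 L/h × 20.8 mg/L = 58.24 mg/h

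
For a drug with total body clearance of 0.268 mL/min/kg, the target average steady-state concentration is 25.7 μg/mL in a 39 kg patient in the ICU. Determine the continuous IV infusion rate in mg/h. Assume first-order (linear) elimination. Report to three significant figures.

CL = 0.268 mL/min/kg × 39 kg = 10.45 mL/min = 10.45 × 60/1000 = 0.6270 L/h
Rate = CL × Css = 0.6270 × 25.7 = 16.11 mg/h

16.1 mg/h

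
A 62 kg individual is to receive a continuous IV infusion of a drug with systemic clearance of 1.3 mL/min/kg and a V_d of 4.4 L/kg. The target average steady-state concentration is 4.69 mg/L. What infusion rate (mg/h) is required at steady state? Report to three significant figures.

CL = 1.3 mL/min/kg × 62 kg = 80.60 mL/min = 80.60 × 60/1000 = 4.836 L/h
R₀ = 4.836 × 4.69 = 22.68 mg/h

22.7 mg/h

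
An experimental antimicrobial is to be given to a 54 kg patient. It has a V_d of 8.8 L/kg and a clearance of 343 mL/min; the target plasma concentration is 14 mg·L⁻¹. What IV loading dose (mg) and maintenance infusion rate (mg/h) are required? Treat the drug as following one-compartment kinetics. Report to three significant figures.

Vd(total) = 54 kg × 8.8 L/kg = 475.2 L
LD = Vd · C_target = 475.2 × 14 = 6653 mg
CL = 343 mL/min = 343 × 0.06 = 20.58 L/h
Maintenance infusion rate = CL × Css = 20.58 × 14 = 288.1 mg/h

(a) 6650 mg; (b) 288 mg/h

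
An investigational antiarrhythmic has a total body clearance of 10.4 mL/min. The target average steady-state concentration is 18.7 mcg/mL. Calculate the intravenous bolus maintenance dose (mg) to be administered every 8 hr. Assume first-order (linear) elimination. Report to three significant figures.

CL = 10.4 mL/min = 10.4 × 0.06 = 0.6240 L/h
D = CL × Css × τ = 0.6240 × 18.7 × 8 = 93.35 mg

93.4 mg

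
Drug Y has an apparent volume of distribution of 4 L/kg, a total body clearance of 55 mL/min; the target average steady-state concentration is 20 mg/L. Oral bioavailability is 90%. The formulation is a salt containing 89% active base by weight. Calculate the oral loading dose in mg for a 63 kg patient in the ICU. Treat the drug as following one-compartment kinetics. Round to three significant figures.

Vd(total) = 63 kg × 4 L/kg = 252.0 L
LD = Vd × C / F / S = 252.0 × 20.00 / 0.9 / 0.89 = 6292 mg

6290 mg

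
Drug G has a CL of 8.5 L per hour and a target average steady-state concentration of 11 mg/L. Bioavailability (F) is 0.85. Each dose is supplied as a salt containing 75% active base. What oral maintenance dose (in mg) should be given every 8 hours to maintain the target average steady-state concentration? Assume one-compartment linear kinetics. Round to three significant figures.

1170 mg

At steady state, dose per interval replaces the amount cleared in that interval: F·S·D/τ = CL·Css.
D = CL × Css × τ / F / S = 8.500 × 11 × 8 / 0.85 / 0.75 = 1173 mg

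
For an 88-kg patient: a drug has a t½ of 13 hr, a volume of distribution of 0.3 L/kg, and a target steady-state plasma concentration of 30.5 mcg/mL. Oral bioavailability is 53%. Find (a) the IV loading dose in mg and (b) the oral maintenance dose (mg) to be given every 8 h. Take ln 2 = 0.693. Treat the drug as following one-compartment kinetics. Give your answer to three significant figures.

(a) 805 mg; (b) 648 mg

Vd = 0.3 L/kg × 88 kg = 26.40 L
LD = Vd × C = 26.40 × 30.5 = 805.2 mg
CL = 0.693 × Vd / t½ = 0.693 × 26.40 / 13 = 1.407 L/h
D = CL × Css × τ / F = 1.407 × 30.5 × 8 / 0.53 = 647.8 mg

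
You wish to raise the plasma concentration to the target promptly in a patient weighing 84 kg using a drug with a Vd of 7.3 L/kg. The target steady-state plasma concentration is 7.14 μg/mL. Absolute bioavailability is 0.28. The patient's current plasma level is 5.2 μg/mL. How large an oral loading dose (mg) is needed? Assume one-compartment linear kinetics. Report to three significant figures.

Vd = 7.3 L/kg × 84 kg = 613.2 L
Concentration deficit ΔC = 7.14 − 5.2 = 1.940 mg/L
LD = Vd × ΔC / F = 613.2 × 1.940 / 0.28 = 4249 mg

4250 mg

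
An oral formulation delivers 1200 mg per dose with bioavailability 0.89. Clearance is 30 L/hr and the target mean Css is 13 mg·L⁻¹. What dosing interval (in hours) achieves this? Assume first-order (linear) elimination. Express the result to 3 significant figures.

2.74 h

F·D/τ = CL·Css → τ = F·D / (CL·Css).
τ = 0.89 × 1200 / (30 × 13) = 2.738 h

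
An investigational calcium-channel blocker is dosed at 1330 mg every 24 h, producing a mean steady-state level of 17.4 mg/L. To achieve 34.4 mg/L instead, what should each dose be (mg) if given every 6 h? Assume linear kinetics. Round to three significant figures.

With linear kinetics, Css is proportional to dose rate (D/τ) at fixed clearance.
D₂ = D₁ × (Css,target / Css,current) × (τ₂/τ₁) = 1330 × (34.4/17.4) × (6/24) = 657.4 mg

657 mg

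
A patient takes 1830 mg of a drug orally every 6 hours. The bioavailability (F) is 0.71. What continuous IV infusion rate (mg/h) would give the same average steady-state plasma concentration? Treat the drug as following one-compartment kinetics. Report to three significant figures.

217 mg/h

Equivalent systemic input: infusion rate = F·D/τ.
Rate = 0.71 × 1830 / 6 = 216.6 mg/h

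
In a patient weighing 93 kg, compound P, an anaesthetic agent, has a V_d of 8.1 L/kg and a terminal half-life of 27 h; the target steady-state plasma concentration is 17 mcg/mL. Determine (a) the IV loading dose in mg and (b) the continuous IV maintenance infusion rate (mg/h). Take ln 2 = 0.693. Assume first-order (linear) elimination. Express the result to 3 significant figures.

Vd = 8.1 L/kg × 93 kg = 753.3 L
LD = Vd × C = 753.3 × 17 = 12810 mg
CL = 0.693 × Vd / t½ = 0.693 × 753.3 / 27 = 19.33 L/h
Infusion rate = CL × Css = 19.33 × 17 = 328.6 mg/h

(a) 12800 mg; (b) 329 mg/h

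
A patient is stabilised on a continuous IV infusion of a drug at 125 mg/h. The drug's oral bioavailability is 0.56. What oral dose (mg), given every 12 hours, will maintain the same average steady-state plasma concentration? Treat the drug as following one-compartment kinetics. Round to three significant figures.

To maintain the same Css, the systemic dosing rate must be unchanged: F·D/τ = infusion rate.
D = rate × τ / F = 125 × 12 / 0.56 = 2679 mg

2680 mg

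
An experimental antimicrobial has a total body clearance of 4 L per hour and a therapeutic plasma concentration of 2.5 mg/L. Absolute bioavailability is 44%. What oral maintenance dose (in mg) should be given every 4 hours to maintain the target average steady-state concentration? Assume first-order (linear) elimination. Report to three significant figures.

D = CL × Css × τ / F = 4.000 × 2.5 × 4 / 0.44 = 90.91 mg

90.9 mg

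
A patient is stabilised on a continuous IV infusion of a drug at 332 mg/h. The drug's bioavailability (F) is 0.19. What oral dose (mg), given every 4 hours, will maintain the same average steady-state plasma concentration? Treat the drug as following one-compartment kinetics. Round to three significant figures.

To maintain the same Css, the systemic dosing rate must be unchanged: F·D/τ = infusion rate.
D = rate × τ / F = 332 × 4 / 0.19 = 6989 mg

6990 mg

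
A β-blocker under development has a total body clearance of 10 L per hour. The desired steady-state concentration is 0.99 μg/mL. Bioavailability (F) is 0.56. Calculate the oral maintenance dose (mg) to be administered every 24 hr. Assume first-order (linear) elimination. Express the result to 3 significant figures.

At steady state, dose per interval replaces the amount cleared in that interval: F·D/τ = CL·Css.
D = CL × Css × τ / F = 10.00 × 0.99 × 24 / 0.56 = 424.3 mg

424 mg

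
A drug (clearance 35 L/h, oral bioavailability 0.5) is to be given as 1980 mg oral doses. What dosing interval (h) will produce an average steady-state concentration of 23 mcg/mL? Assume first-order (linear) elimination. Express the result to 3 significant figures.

1.23 h

F·D/τ = CL·Css → τ = F·D / (CL·Css).
τ = 0.5 × 1980 / (35 × 23) = 1.230 h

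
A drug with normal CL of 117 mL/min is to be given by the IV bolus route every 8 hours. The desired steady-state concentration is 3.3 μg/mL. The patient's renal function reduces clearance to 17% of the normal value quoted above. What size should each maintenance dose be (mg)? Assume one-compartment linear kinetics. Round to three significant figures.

CL = 117 mL/min = 117 × 0.06 = 7.020 L/h
Patient clearance = 0.17 × 7.020 = 1.193 L/h
D = CL × Css × τ = 1.193 × 3.3 × 8 = 31.50 mg

31.5 mg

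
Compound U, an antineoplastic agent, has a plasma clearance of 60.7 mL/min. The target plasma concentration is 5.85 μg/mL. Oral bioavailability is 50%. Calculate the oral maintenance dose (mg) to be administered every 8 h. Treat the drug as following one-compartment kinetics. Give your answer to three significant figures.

Convert clearance: 60.7 mL/min × 60 min/h ÷ 1000 mL/L = 3.642 L/h
D = CL × Css × τ / F = 3.642 × 5.85 × 8 / 0.5 = 340.9 mg

341 mg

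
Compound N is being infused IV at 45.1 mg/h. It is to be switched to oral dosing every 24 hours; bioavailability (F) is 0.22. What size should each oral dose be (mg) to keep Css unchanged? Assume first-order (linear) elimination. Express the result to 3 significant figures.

4920 mg

To maintain the same Css, the systemic dosing rate must be unchanged: F·D/τ = infusion rate.
D = rate × τ / F = 45.1 × 24 / 0.22 = 4920 mg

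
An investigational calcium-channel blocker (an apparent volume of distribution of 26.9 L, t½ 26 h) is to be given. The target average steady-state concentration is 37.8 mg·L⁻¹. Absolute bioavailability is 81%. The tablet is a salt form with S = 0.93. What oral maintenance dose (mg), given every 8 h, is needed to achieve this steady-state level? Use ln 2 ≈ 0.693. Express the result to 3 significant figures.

288 mg

k = 0.693/26 = 0.02665 h⁻¹, so CL = k·Vd = 0.02665 × 26.90 = 0.7169 L/h
D = CL × Css × τ / F / S = 0.7169 × 37.8 × 8 / 0.81 / 0.93 = 287.8 mg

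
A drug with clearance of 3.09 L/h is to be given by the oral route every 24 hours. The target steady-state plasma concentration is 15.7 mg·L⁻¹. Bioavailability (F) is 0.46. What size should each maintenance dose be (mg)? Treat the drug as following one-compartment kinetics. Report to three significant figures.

At steady state, dose per interval replaces the amount cleared in that interval: F·D/τ = CL·Css.
D = CL × Css × τ / F = 3.090 × 15.7 × 24 / 0.46 = 2531 mg

2530 mg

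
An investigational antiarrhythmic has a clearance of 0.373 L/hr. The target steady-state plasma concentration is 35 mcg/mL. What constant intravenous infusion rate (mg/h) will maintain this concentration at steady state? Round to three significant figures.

13.1 mg/h

R₀ = 0.3730 × 35 = 13.06 mg/h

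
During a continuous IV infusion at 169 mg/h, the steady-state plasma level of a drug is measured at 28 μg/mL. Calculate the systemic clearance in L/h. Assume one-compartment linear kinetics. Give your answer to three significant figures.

6.04 L/h

At steady state, infusion rate = CL × Css, so CL = rate / Css.
CL = 169 / 28 = 6.036 L/h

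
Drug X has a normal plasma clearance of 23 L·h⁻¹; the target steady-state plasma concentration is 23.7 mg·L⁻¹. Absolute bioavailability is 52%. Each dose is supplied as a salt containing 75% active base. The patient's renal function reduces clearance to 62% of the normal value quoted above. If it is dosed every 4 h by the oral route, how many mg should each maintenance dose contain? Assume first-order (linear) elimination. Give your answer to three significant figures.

Patient clearance = 0.62 × 23.00 = 14.26 L/h
D = CL × Css × τ / F / S = 14.26 × 23.7 × 4 / 0.52 / 0.75 = 3466 mg

3470 mg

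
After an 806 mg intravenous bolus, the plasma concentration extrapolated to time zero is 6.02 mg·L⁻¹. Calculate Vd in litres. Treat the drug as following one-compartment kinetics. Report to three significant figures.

Immediately after an IV bolus, C₀ = Dose / Vd, so Vd = Dose / C₀.
Vd = 806 / 6.02 = 133.9 L

134 L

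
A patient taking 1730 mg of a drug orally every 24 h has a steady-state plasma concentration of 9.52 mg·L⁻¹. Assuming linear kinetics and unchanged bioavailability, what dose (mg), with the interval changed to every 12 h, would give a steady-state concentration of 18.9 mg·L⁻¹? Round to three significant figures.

For first-order elimination, Css ∝ F·D/(CL·τ); F and CL are unchanged, so Css ∝ D/τ.
D₂ = D₁ × (Css,target / Css,current) × (τ₂/τ₁) = 1730 × (18.9/9.52) × (12/24) = 1717 mg

1720 mg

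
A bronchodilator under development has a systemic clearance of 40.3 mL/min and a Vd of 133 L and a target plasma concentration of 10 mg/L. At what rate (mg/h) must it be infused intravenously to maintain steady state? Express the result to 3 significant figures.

CL = 40.3 mL/min = 40.3 × 0.06 = 2.418 L/h
Infusion rate = CL · Css = 2.418 L/h × 10 mg/L = 24.18 mg/h

24.2 mg/h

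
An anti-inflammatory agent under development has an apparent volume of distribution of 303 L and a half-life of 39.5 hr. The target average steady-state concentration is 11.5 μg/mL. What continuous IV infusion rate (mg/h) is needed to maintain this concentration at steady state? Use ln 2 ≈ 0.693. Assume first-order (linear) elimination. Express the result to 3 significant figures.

61.1 mg/h

CL = 0.693 × Vd / t½ = 0.693 × 303.0 / 39.5 = 5.316 L/h
Infusion rate = CL × Css = 5.316 × 11.5 = 61.13 mg/h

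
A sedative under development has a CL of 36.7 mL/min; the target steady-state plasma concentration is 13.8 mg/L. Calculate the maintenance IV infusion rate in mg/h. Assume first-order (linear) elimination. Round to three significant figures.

CL = 36.7 mL/min × 60/1000 = 2.202 L/h
At steady state, infusion rate equals elimination rate: rate in = CL × Css.
Rate = CL × Css = 2.202 × 13.8 = 30.39 mg/h

30.4 mg/h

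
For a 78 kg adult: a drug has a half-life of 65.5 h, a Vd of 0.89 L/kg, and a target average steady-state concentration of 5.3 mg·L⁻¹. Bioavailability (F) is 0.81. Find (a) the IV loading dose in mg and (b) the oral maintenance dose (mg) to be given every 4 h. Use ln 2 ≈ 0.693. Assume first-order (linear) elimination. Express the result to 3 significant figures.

Vd(total) = 78 kg × 0.89 L/kg = 69.42 L
LD = Vd × C = 69.42 × 5.3 = 367.9 mg
CL = 0.693 × Vd / t½ = 0.693 × 69.42 / 65.5 = 0.7345 L/h
D = CL × Css × τ / F = 0.7345 × 5.3 × 4 / 0.81 = 19.22 mg

(a) 368 mg; (b) 19.2 mg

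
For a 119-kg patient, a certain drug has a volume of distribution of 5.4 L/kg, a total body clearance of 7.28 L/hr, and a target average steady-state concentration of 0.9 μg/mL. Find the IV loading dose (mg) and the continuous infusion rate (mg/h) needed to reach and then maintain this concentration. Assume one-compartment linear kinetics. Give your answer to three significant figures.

Vd = 5.4 L/kg × 119 kg = 642.6 L
Loading: fill Vd to C_target → 642.6 L × 0.9 mg/L = 578.3 mg
Maintenance infusion rate = CL × Css = 7.280 × 0.9 = 6.552 mg/h

(a) 578 mg; (b) 6.55 mg/h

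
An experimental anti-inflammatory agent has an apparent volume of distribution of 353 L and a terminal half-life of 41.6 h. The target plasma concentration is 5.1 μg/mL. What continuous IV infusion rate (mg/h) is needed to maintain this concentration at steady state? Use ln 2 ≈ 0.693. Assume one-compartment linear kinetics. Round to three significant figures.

30.0 mg/h

k = 0.693/41.6 = 0.01666 h⁻¹, so CL = k·Vd = 0.01666 × 353.0 = 5.881 L/h
Infusion rate = CL × Css = 5.881 × 5.1 = 29.99 mg/h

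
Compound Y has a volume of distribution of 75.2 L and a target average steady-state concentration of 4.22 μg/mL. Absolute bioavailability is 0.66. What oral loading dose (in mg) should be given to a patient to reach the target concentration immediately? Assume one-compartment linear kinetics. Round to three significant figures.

LD = Vd × C / F = 75.20 × 4.220 / 0.66 = 480.8 mg

481 mg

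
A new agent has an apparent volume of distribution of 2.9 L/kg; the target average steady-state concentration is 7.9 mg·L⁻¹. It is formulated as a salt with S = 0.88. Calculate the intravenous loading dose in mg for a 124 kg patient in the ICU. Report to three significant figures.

Vd = 2.9 L/kg × 124 kg = 359.6 L
LD = Vd × C / S = 359.6 × 7.900 / 0.88 = 3228 mg

3230 mg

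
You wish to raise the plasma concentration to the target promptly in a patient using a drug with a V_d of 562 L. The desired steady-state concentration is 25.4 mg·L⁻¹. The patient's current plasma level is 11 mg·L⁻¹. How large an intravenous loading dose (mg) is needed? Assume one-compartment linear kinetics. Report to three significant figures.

8090 mg

Concentration deficit ΔC = 25.4 − 11 = 14.40 mg/L
LD = Vd × ΔC = 562.0 × 14.40 = 8093 mg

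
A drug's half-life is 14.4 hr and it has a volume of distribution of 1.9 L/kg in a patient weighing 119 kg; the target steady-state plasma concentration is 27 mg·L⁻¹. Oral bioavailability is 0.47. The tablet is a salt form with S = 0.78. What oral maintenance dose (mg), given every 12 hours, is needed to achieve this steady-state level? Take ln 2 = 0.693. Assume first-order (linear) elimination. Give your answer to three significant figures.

Vd = 1.9 L/kg × 119 kg = 226.1 L
CL = 0.693 × Vd / t½ = 0.693 × 226.1 / 14.4 = 10.88 L/h
D = CL × Css × τ / F / S = 10.88 × 27 × 12 / 0.47 / 0.78 = 9616 mg

9620 mg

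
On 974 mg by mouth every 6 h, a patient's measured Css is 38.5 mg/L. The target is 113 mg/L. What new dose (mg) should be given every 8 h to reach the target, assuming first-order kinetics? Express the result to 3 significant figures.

3810 mg

With linear kinetics, Css is proportional to dose rate (D/τ) at fixed clearance.
D₂ = D₁ × (Css,target / Css,current) × (τ₂/τ₁) = 974 × (113/38.5) × (8/6) = 3812 mg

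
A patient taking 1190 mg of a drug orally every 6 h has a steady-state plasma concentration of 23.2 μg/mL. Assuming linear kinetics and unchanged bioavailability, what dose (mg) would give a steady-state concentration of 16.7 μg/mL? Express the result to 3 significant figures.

857 mg

With linear kinetics, Css is proportional to dose rate (D/τ) at fixed clearance.
D₂ = D₁ × (Css,target / Css,current) = 1190 × 16.7/23.2 = 856.6 mg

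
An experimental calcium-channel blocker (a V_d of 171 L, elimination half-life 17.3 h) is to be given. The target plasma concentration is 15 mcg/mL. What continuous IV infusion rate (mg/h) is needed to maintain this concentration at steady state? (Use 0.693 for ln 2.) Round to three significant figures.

CL = ln 2 · Vd / t½ = 0.693 × 171.0 / 17.3 = 6.850 L/h
Infusion rate = CL × Css = 6.850 × 15 = 102.8 mg/h

103 mg/h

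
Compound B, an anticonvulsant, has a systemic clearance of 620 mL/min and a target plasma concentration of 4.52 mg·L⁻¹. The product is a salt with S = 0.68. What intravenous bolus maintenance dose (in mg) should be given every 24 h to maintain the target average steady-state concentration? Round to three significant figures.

CL = 620 mL/min × 60/1000 = 37.20 L/h
D = CL × Css × τ / S = 37.20 × 4.52 × 24 / 0.68 = 5934 mg

5930 mg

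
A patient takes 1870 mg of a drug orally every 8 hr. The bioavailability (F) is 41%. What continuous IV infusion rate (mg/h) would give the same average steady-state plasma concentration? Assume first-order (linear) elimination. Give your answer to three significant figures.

Equivalent systemic input: infusion rate = F·D/τ.
Rate = 0.41 × 1870 / 8 = 95.84 mg/h

95.8 mg/h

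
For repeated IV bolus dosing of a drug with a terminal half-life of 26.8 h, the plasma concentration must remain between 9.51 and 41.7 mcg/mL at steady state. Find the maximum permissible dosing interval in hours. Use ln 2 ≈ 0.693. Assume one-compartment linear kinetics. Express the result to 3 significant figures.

k = 0.693 / t½ = 0.693 / 26.8 = 0.02586 h⁻¹
Between IV bolus doses, concentration decays as C = C₀·e^(−kτ), so C_peak/C_trough = e^(kτ).
τ_max = ln(C_peak/C_trough) / k = ln(41.7/9.51) / 0.02586 = 1.478 / 0.02586 = 57.15 h

57.2 h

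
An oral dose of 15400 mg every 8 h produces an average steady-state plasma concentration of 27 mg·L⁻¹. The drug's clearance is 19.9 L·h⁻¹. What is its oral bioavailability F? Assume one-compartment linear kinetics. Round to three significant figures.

F·D/τ = CL·Css at steady state → F = CL·Css·τ / D.
F = 19.9 × 27 × 8 / 15400 = 0.279

0.279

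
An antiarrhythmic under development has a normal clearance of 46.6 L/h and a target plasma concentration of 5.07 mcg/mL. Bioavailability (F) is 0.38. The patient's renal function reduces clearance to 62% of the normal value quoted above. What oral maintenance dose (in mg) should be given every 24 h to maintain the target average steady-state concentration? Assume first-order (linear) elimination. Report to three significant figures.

Patient clearance = 0.62 × 46.60 = 28.89 L/h
At steady state, dose per interval replaces the amount cleared in that interval: F·D/τ = CL·Css.
D = CL × Css × τ / F = 28.89 × 5.07 × 24 / 0.38 = 9251 mg

9250 mg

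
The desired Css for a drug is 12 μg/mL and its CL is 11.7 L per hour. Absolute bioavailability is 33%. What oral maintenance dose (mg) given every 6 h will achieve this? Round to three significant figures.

D = CL × Css × τ / F = 11.70 × 12 × 6 / 0.33 = 2553 mg

2550 mg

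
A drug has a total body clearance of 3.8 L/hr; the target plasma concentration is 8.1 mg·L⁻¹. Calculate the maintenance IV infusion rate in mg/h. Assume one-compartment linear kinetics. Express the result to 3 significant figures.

30.8 mg/h

At steady state, infusion rate equals elimination rate: rate in = CL × Css.
Rate = CL × Css = 3.800 × 8.1 = 30.78 mg/h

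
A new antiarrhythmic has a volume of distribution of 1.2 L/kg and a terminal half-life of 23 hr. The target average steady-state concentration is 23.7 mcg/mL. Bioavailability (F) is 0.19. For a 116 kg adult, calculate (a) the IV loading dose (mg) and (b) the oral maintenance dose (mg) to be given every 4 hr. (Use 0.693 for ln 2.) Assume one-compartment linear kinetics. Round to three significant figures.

(a) 3300 mg; (b) 2090 mg

Vd(total) = 116 kg × 1.2 L/kg = 139.2 L
LD = Vd × C = 139.2 × 23.7 = 3299 mg
CL = 0.693 × Vd / t½ = 0.693 × 139.2 / 23 = 4.194 L/h
D = CL × Css × τ / F = 4.194 × 23.7 × 4 / 0.19 = 2093 mg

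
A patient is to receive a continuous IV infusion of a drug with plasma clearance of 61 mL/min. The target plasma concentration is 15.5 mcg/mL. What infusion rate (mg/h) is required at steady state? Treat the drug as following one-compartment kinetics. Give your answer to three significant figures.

Convert clearance: 61 mL/min × 60 min/h ÷ 1000 mL/L = 3.660 L/h
Infusion rate = CL · Css = 3.660 L/h × 15.5 mg/L = 56.73 mg/h

56.7 mg/h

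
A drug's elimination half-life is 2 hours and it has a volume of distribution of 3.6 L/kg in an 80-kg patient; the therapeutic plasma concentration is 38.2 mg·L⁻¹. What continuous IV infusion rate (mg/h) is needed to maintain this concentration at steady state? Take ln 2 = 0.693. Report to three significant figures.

Total Vd = 3.6 × 80 = 288.0 L
CL = ln 2 · Vd / t½ = 0.693 × 288.0 / 2 = 99.79 L/h
Infusion rate = CL × Css = 99.79 × 38.2 = 3812 mg/h

3810 mg/h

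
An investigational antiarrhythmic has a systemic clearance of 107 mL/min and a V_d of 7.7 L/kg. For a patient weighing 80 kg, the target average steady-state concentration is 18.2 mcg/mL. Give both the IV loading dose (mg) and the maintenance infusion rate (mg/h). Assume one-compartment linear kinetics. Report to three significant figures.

(a) 11200 mg; (b) 117 mg/h

Vd(total) = 80 kg × 7.7 L/kg = 616.0 L
Loading dose = Vd × C = 616.0 × 18.2 = 11210 mg
CL = 107 mL/min = 107 × 0.06 = 6.420 L/h
Infusion rate = 6.420 L/h × 18.2 mg/L = 116.8 mg/h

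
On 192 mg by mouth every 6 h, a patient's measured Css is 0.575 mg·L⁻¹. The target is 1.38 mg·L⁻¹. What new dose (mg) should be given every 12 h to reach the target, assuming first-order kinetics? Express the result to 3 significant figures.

For first-order elimination, Css ∝ F·D/(CL·τ); F and CL are unchanged, so Css ∝ D/τ.
D₂ = D₁ × (Css,target / Css,current) × (τ₂/τ₁) = 192 × (1.38/0.575) × (12/6) = 921.6 mg

922 mg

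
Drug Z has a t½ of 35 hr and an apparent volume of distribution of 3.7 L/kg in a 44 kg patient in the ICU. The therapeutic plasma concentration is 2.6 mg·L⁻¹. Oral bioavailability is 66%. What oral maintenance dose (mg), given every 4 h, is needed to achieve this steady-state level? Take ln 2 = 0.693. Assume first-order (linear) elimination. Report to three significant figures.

50.8 mg

Total Vd = 3.7 × 44 = 162.8 L
k = 0.693/35 = 0.01980 h⁻¹, so CL = k·Vd = 0.01980 × 162.8 = 3.223 L/h
D = CL × Css × τ / F = 3.223 × 2.6 × 4 / 0.66 = 50.79 mg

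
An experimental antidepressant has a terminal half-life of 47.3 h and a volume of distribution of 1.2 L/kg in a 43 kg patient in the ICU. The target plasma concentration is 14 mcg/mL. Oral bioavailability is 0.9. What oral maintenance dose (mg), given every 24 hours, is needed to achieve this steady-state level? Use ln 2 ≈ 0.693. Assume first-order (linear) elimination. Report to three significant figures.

282 mg

Total Vd = 1.2 × 43 = 51.60 L
CL = 0.693 × Vd / t½ = 0.693 × 51.60 / 47.3 = 0.7560 L/h
D = CL × Css × τ / F = 0.7560 × 14 × 24 / 0.9 = 282.2 mg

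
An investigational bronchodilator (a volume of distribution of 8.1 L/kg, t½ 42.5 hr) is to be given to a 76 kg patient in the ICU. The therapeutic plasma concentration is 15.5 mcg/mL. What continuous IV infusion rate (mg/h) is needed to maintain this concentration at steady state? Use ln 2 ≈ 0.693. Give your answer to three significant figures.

Total Vd = 8.1 × 76 = 615.6 L
k = 0.693/42.5 = 0.01631 h⁻¹, so CL = k·Vd = 0.01631 × 615.6 = 10.04 L/h
Infusion rate = CL × Css = 10.04 × 15.5 = 155.6 mg/h

156 mg/h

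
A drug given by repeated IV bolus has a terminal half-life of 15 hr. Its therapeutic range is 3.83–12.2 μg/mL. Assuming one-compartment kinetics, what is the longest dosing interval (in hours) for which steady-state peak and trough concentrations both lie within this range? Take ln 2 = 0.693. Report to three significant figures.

25.1 h

k = 0.693 / t½ = 0.693 / 15 = 0.04620 h⁻¹
Between IV bolus doses, concentration decays as C = C₀·e^(−kτ), so C_peak/C_trough = e^(kτ).
τ_max = ln(C_peak/C_trough) / k = ln(12.2/3.83) / 0.04620 = 1.159 / 0.04620 = 25.09 h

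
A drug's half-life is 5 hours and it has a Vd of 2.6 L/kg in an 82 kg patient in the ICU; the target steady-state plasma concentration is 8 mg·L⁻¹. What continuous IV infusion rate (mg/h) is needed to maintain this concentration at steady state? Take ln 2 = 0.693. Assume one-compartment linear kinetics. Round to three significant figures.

Vd = 2.6 L/kg × 82 kg = 213.2 L
CL = 0.693 × Vd / t½ = 0.693 × 213.2 / 5 = 29.55 L/h
Infusion rate = CL × Css = 29.55 × 8 = 236.4 mg/h

236 mg/h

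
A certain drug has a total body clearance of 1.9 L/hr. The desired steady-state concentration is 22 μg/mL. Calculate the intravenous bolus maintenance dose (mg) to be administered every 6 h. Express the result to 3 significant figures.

251 mg

At steady state, dose per interval replaces the amount cleared in that interval: D/τ = CL·Css.
D = CL × Css × τ = 1.900 × 22 × 6 = 250.8 mg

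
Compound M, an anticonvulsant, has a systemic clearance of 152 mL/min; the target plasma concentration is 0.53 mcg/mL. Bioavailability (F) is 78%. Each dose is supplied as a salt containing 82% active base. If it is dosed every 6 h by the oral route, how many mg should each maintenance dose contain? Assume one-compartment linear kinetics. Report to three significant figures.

Convert clearance: 152 mL/min × 60 min/h ÷ 1000 mL/L = 9.120 L/h
D = CL × Css × τ / F / S = 9.120 × 0.53 × 6 / 0.78 / 0.82 = 45.34 mg

45.3 mg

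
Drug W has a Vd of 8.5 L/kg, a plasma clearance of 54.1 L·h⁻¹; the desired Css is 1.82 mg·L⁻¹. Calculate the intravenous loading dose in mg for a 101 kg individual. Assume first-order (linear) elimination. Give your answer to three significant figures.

Vd = 8.5 L/kg × 101 kg = 858.5 L
LD = Vd × C = 858.5 × 1.820 = 1562 mg

1560 mg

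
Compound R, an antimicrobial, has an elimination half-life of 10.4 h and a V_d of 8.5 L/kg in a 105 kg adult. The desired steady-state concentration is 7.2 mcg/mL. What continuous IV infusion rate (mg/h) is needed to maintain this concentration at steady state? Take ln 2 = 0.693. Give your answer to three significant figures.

Total Vd = 8.5 × 105 = 892.5 L
CL = 0.693 × Vd / t½ = 0.693 × 892.5 / 10.4 = 59.47 L/h
Infusion rate = CL × Css = 59.47 × 7.2 = 428.2 mg/h

428 mg/h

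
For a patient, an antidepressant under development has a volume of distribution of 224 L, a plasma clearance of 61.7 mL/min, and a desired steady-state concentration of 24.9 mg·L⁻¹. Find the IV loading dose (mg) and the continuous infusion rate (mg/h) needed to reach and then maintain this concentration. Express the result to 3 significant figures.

Loading dose = Vd × C = 224.0 × 24.9 = 5578 mg
CL = 61.7 mL/min = 61.7 × 0.06 = 3.702 L/h
Maintenance infusion rate = CL × Css = 3.702 × 24.9 = 92.18 mg/h

(a) 5580 mg; (b) 92.2 mg/h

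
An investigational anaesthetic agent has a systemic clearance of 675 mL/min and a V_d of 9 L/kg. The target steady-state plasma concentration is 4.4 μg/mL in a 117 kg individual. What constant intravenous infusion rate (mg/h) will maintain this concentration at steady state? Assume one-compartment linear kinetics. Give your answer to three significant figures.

178 mg/h

CL = 675 mL/min = 675 × 0.06 = 40.50 L/h
Maintenance depends on clearance, not Vd — rate in must match rate out.
R₀ = 40.50 × 4.4 = 178.2 mg/h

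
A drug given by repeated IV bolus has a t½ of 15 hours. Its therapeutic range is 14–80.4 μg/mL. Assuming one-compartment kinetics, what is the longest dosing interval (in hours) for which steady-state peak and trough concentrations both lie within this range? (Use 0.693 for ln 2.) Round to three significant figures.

37.8 h

k = 0.693 / t½ = 0.693 / 15 = 0.04620 h⁻¹
Between IV bolus doses, concentration decays as C = C₀·e^(−kτ), so C_peak/C_trough = e^(kτ).
τ_max = ln(C_peak/C_trough) / k = ln(80.4/14) / 0.04620 = 1.748 / 0.04620 = 37.84 h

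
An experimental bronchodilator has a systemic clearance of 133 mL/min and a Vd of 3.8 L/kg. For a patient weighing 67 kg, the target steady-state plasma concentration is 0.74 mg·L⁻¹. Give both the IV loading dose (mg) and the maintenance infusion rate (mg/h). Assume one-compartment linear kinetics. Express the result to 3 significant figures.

(a) 188 mg; (b) 5.91 mg/h

Total Vd = 3.8 × 67 = 254.6 L
LD = Vd · C_target = 254.6 × 0.74 = 188.4 mg
Convert clearance: 133 mL/min × 60 min/h ÷ 1000 mL/L = 7.980 L/h
Maintenance infusion rate = CL × Css = 7.980 × 0.74 = 5.905 mg/h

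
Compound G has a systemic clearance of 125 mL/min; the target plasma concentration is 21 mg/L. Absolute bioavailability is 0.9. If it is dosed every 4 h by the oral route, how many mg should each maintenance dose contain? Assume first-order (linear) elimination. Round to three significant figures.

700 mg

CL = 125 mL/min = 125 × 0.06 = 7.500 L/h
D = CL × Css × τ / F = 7.500 × 21 × 4 / 0.9 = 700.0 mg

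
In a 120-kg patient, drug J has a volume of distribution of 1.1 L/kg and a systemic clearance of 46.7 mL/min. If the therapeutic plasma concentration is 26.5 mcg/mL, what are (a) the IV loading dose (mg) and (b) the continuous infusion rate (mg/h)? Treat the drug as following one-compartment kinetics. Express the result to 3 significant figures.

(a) 3500 mg; (b) 74.3 mg/h

Total Vd = 1.1 × 120 = 132.0 L
Loading dose = Vd × C = 132.0 × 26.5 = 3498 mg
CL = 46.7 mL/min × 60/1000 = 2.802 L/h
Maintenance infusion rate = CL × Css = 2.802 × 26.5 = 74.25 mg/h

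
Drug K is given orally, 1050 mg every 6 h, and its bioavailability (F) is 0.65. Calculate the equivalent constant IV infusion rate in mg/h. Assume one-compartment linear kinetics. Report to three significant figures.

114 mg/h

Equivalent systemic input: infusion rate = F·D/τ.
Rate = 0.65 × 1050 / 6 = 113.8 mg/h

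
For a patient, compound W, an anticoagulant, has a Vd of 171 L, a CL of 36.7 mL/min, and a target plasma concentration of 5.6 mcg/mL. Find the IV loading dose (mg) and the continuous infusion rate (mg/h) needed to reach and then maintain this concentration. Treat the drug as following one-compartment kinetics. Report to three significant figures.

Loading: fill Vd to C_target → 171.0 L × 5.6 mg/L = 957.6 mg
CL = 36.7 mL/min = 36.7 × 0.06 = 2.202 L/h
Maintenance infusion rate = CL × Css = 2.202 × 5.6 = 12.33 mg/h

(a) 958 mg; (b) 12.3 mg/h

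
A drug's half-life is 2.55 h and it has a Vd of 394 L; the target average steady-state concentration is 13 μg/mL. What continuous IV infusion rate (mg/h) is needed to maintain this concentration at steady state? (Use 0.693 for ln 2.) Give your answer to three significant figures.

k = 0.693/2.55 = 0.2718 h⁻¹, so CL = k·Vd = 0.2718 × 394.0 = 107.1 L/h
Infusion rate = CL × Css = 107.1 × 13 = 1392 mg/h

1390 mg/h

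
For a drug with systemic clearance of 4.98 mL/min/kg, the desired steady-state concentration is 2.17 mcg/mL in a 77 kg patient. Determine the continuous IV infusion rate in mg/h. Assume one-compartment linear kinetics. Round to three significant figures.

CL = 4.98 mL/min/kg × 77 kg = 383.5 mL/min = 383.5 × 60/1000 = 23.01 L/h
Infusion rate = CL · Css = 23.01 L/h × 2.17 mg/L = 49.93 mg/h

49.9 mg/h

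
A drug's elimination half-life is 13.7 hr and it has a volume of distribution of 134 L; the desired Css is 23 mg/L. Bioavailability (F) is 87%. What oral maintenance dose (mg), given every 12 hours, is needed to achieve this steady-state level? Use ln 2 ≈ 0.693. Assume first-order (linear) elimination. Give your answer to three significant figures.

CL = ln 2 · Vd / t½ = 0.693 × 134.0 / 13.7 = 6.778 L/h
D = CL × Css × τ / F = 6.778 × 23 × 12 / 0.87 = 2150 mg

2150 mg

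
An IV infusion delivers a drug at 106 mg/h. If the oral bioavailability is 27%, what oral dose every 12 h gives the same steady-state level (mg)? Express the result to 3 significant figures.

To maintain the same Css, the systemic dosing rate must be unchanged: F·D/τ = infusion rate.
D = rate × τ / F = 106 × 12 / 0.27 = 4711 mg

4710 mg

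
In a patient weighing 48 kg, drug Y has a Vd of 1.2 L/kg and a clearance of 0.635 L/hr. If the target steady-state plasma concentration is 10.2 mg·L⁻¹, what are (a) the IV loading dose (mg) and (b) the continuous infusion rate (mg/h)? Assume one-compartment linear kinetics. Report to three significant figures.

(a) 588 mg; (b) 6.48 mg/h

Vd(total) = 48 kg × 1.2 L/kg = 57.60 L
LD = Vd · C_target = 57.60 × 10.2 = 587.5 mg
Maintenance infusion rate = CL × Css = 0.6350 × 10.2 = 6.477 mg/h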